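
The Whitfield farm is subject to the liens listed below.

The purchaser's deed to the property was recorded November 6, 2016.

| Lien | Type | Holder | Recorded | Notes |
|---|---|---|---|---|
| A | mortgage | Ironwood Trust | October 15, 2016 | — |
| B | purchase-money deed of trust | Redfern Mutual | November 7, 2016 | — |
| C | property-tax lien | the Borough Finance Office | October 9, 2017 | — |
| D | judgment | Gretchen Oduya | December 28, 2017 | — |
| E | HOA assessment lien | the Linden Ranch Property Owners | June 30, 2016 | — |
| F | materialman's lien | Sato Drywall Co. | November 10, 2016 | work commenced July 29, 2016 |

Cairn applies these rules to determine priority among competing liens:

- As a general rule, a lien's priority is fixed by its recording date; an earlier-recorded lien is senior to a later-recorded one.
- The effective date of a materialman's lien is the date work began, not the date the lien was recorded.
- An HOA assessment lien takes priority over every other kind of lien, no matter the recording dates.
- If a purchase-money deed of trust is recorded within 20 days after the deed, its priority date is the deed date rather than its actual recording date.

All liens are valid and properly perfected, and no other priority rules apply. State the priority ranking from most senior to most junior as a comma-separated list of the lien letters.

E, F, A, B, C, D

First, effective dates: B was recorded within the 20-day window, so its effective date is the deed date November 6, 2016; F relates back to July 29, 2016 (work commenced).
As an HOA assessment lien, E is senior to every other lien.
Ordering the rest by effective date: F (July 29, 2016), A (October 15, 2016), B (November 6, 2016), C (October 9, 2017), D (December 28, 2017).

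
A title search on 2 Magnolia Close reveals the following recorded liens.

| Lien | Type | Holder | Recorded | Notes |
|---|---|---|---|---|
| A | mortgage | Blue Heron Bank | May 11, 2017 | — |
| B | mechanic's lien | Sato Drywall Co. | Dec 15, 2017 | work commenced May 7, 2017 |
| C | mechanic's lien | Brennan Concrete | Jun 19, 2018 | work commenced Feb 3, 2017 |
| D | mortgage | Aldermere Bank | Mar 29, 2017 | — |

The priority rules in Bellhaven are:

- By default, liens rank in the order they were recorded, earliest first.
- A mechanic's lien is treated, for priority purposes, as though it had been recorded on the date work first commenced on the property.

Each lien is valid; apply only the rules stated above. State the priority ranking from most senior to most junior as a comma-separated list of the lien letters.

Adjusting effective dates: B is treated as recorded May 7, 2017, the work-commencement date; C's effective date is Feb 3, 2017, when work began.
Sorted by effective date: C (Feb 3, 2017), D (Mar 29, 2017), B (May 7, 2017), A (May 11, 2017).

C, D, B, A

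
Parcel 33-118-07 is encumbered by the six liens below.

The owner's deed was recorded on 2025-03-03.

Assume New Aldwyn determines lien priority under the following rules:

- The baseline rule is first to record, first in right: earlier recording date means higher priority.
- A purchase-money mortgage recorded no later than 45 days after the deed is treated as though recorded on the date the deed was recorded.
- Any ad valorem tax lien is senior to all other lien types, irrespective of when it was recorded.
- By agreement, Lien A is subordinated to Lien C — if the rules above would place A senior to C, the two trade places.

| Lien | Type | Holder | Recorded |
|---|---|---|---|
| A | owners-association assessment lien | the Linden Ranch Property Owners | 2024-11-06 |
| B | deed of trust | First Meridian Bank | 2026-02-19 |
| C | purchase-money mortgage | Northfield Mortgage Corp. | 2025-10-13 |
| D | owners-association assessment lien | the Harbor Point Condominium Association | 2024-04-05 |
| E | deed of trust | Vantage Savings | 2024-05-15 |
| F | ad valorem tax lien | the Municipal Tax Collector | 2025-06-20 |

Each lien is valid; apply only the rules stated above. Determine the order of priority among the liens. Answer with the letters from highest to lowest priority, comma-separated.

F, D, E, C, A, B

Effective dates: C was recorded 224 days after the deed, outside the 45-day window, so it keeps its recording date.
F, as an ad valorem tax lien, has superpriority and ranks first.
The other liens, earliest effective date first: D (2024-04-05), E (2024-05-15), A (2024-11-06), C (2025-10-13), B (2026-02-19).
A is senior to C before the subordination, so the two trade places.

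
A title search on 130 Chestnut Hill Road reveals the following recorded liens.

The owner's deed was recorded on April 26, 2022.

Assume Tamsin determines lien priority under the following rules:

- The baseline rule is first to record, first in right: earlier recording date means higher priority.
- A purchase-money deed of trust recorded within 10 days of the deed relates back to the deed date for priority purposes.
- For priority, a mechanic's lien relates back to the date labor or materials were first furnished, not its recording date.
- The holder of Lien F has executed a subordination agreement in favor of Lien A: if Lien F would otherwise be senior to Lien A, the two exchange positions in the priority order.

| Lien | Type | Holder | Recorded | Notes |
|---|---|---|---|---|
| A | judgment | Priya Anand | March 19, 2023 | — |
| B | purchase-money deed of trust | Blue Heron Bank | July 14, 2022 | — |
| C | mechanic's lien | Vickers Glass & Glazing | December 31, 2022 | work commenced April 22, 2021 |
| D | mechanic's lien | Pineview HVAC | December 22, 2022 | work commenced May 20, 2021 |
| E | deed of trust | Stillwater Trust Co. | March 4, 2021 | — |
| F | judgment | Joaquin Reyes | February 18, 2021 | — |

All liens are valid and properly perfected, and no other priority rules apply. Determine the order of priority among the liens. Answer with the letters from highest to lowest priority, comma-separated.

Adjusting effective dates: B missed the 10-day window (79 days after the deed), so its recording date stands; C's effective date is April 22, 2021, when work began; D relates back to May 20, 2021 (work commenced).
By effective date: F (February 18, 2021), E (March 4, 2021), C (April 22, 2021), D (May 20, 2021), B (July 14, 2022), A (March 19, 2023).
Because F would otherwise rank above A, the subordination swaps them.

A, E, C, D, B, F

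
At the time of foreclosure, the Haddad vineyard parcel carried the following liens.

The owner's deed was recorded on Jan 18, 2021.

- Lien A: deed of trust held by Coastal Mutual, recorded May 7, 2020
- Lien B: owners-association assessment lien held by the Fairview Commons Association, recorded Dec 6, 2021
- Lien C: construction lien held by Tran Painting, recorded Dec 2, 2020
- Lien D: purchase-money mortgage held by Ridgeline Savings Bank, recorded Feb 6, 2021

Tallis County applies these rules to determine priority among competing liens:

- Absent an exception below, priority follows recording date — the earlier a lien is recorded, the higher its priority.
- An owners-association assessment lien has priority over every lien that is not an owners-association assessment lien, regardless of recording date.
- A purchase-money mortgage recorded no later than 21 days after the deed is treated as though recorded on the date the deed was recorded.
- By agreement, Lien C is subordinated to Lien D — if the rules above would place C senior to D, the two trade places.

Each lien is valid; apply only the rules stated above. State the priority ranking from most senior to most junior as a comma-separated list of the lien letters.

B, A, D, C

Adjusting effective dates: D's effective date is the deed date, Jan 18, 2021.
As an owners-association assessment lien, B is senior to every other lien.
The other liens, earliest effective date first: A (May 7, 2020), C (Dec 2, 2020), D (Jan 18, 2021).
The subordination applies — C was senior to D — so C and D swap.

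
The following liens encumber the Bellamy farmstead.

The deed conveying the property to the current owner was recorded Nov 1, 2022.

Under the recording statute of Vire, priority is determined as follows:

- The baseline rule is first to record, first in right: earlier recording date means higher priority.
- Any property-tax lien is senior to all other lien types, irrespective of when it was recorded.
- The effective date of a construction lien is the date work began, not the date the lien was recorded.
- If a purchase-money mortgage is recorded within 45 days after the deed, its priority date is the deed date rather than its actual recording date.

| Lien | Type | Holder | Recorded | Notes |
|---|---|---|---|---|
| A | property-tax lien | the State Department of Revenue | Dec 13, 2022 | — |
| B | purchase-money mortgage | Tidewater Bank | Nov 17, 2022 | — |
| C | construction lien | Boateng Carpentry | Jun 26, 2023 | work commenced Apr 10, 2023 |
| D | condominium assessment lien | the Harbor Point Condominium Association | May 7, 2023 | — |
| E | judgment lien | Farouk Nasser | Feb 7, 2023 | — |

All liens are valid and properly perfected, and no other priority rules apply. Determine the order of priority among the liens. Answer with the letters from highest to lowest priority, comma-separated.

A, B, E, C, D

Adjusting effective dates: B was recorded within the 45-day window, so its effective date is the deed date Nov 1, 2022; C's effective date is Apr 10, 2023, when work began.
As a property-tax lien, A is senior to every other lien.
The other liens, earliest effective date first: B (Nov 1, 2022), E (Feb 7, 2023), C (Apr 10, 2023), D (May 7, 2023).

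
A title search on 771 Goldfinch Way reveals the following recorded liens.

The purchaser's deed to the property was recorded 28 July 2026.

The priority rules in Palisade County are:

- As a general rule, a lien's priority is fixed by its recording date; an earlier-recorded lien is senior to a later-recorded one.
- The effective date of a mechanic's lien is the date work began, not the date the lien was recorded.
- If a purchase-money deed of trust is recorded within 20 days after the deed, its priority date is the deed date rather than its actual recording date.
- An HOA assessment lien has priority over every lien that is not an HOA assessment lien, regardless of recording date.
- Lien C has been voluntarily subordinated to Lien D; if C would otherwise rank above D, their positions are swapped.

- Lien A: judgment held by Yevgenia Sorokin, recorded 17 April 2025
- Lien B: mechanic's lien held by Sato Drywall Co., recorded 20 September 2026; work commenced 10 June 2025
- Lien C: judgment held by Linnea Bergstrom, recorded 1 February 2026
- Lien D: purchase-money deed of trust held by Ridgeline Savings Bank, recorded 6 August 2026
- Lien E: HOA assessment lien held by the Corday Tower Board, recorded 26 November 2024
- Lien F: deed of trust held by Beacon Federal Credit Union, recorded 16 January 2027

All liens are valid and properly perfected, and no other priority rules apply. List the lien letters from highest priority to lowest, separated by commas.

E, A, B, D, C, F

First, effective dates: B is treated as recorded 10 June 2025, the work-commencement date; D relates back to the deed date 28 July 2026.
E is an HOA assessment lien, so it outranks all other liens regardless of date.
Ordering the rest by effective date: A (17 April 2025), B (10 June 2025), C (1 February 2026), D (28 July 2026), F (16 January 2027).
C is senior to D before the subordination, so the two trade places.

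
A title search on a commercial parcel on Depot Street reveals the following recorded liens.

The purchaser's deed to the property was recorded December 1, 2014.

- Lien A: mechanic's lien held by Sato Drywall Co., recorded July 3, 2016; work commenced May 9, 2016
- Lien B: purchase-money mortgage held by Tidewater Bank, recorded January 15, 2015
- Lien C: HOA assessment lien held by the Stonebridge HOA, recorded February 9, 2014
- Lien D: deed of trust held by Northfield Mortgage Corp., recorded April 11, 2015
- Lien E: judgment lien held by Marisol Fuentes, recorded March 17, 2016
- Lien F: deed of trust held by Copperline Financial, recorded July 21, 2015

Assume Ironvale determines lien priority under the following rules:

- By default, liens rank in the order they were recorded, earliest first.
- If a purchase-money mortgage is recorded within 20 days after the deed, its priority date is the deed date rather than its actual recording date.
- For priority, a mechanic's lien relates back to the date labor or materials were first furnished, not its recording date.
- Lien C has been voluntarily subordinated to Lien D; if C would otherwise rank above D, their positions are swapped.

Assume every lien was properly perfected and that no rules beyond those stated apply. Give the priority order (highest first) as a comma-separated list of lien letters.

Adjusting effective dates: A relates back to May 9, 2016 (work commenced); B missed the 20-day window (45 days after the deed), so its recording date stands.
By effective date: C (February 9, 2014), B (January 15, 2015), D (April 11, 2015), F (July 21, 2015), E (March 17, 2016), A (May 9, 2016).
Because C would otherwise rank above D, the subordination swaps them.

D, B, C, F, E, A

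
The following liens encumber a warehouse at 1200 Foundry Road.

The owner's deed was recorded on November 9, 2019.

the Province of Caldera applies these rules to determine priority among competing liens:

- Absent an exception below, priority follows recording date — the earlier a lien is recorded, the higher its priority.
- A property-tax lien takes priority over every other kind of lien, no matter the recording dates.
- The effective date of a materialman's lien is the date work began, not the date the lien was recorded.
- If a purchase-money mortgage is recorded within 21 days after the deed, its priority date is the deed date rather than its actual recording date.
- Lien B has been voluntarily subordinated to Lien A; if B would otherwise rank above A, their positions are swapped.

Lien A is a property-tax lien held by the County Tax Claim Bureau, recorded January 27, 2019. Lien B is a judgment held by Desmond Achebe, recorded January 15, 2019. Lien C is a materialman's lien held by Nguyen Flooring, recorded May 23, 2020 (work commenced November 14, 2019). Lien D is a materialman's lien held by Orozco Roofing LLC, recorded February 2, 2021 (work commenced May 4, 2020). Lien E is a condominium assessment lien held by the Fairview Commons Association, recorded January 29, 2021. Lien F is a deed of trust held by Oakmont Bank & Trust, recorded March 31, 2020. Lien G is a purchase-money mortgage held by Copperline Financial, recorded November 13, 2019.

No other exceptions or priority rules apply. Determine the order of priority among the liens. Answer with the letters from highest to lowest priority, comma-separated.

Adjusting effective dates: C is treated as recorded November 14, 2019, the work-commencement date; D relates back to May 4, 2020 (work commenced); G's effective date is the deed date, November 9, 2019.
As a property-tax lien, A is senior to every other lien.
The other liens, earliest effective date first: B (January 15, 2019), G (November 9, 2019), C (November 14, 2019), F (March 31, 2020), D (May 4, 2020), E (January 29, 2021).
B is already junior to A, so the subordination agreement changes nothing.

A, B, G, C, F, D, E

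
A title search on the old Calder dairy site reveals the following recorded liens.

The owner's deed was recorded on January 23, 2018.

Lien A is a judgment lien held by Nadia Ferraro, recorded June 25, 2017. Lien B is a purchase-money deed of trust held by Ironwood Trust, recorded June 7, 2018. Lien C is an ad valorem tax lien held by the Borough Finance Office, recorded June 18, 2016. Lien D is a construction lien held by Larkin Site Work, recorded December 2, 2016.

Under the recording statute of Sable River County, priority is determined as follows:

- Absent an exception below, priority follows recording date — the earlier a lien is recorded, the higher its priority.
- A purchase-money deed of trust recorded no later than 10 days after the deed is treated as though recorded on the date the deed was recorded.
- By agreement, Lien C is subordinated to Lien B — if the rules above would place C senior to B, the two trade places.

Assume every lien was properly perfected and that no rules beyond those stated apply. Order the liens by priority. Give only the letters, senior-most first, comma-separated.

Effective dates: B was recorded 135 days after the deed — beyond 10 days — so no relation-back applies.
Ordering by effective date: C (June 18, 2016), D (December 2, 2016), A (June 25, 2017), B (June 7, 2018).
Because C would otherwise rank above B, the subordination swaps them.

B, D, A, C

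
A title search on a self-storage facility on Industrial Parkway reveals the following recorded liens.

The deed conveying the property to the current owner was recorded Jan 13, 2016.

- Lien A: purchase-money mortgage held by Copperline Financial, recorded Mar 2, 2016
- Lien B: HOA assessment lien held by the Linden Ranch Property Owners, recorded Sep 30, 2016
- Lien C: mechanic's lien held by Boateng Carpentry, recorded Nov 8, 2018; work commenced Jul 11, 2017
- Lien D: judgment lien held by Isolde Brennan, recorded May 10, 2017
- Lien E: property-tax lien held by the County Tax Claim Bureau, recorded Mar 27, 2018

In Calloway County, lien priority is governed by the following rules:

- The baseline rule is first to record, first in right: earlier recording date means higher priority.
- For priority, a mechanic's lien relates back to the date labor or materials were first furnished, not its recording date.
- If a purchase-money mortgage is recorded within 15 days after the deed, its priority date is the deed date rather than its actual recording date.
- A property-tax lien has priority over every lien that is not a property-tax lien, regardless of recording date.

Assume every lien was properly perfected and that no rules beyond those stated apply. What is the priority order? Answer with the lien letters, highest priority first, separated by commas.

E, A, B, D, C

Effective dates: A was recorded 49 days after the deed, outside the 15-day window, so it keeps its recording date; C's effective date is Jul 11, 2017, when work began.
As a property-tax lien, E is senior to every other lien.
Ordering the rest by effective date: A (Mar 2, 2016), B (Sep 30, 2016), D (May 10, 2017), C (Jul 11, 2017).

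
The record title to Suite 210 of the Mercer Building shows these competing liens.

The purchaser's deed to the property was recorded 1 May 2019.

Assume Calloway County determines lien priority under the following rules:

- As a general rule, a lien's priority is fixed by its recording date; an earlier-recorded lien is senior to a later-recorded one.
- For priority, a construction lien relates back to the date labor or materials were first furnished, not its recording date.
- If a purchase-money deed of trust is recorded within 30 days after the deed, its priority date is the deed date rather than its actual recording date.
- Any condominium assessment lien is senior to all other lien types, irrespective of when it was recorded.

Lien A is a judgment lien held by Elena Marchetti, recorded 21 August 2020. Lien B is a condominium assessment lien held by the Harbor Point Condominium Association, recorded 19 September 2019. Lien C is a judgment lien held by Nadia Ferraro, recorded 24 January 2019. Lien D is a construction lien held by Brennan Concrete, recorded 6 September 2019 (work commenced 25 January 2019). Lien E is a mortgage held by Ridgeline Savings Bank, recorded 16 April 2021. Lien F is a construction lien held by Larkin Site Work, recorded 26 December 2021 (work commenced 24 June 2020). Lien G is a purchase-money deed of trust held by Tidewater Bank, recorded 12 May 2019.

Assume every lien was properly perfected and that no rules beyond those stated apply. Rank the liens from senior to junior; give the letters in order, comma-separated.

B, C, D, G, F, A, E

Effective dates: D's effective date is 25 January 2019, when work began; F relates back to 24 June 2020 (work commenced); G's effective date is the deed date, 1 May 2019.
As a condominium assessment lien, B is senior to every other lien.
Remaining liens by effective date: C (24 January 2019), D (25 January 2019), G (1 May 2019), F (24 June 2020), A (21 August 2020), E (16 April 2021).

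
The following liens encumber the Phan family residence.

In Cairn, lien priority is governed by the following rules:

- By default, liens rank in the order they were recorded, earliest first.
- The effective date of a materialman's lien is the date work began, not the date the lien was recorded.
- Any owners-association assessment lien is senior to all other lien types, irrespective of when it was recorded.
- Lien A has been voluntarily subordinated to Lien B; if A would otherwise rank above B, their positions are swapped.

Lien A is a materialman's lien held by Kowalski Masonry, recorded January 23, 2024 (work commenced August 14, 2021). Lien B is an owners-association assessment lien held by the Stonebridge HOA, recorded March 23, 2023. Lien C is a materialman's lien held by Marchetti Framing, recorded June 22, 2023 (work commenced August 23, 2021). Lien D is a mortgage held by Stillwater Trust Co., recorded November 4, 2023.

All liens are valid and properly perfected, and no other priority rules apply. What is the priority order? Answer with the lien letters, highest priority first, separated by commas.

Adjusting effective dates: A's effective date is August 14, 2021, when work began; C's effective date is August 23, 2021, when work began.
As an owners-association assessment lien, B is senior to every other lien.
Remaining liens by effective date: A (August 14, 2021), C (August 23, 2021), D (November 4, 2023).
A is already junior to B, so the subordination agreement changes nothing.

B, A, C, D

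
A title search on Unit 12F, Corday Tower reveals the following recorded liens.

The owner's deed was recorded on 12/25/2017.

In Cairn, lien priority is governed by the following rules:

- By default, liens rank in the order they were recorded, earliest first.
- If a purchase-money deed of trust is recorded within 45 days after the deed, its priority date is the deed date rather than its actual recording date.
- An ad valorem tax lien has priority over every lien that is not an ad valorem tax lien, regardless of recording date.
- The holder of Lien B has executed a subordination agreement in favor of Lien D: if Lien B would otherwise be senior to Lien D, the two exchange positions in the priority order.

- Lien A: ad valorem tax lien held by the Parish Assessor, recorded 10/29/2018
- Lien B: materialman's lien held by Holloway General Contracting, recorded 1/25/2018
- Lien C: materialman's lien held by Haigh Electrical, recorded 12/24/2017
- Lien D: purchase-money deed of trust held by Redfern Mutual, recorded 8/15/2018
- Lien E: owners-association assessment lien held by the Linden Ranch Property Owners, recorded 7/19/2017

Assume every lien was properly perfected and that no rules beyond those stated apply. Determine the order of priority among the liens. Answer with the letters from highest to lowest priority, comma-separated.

First, effective dates: D was recorded 233 days after the deed — beyond 45 days — so no relation-back applies.
A is an ad valorem tax lien and takes priority over every other lien.
Remaining liens by effective date: E (7/19/2017), C (12/24/2017), B (1/25/2018), D (8/15/2018).
Because B would otherwise rank above D, the subordination swaps them.

A, E, C, D, B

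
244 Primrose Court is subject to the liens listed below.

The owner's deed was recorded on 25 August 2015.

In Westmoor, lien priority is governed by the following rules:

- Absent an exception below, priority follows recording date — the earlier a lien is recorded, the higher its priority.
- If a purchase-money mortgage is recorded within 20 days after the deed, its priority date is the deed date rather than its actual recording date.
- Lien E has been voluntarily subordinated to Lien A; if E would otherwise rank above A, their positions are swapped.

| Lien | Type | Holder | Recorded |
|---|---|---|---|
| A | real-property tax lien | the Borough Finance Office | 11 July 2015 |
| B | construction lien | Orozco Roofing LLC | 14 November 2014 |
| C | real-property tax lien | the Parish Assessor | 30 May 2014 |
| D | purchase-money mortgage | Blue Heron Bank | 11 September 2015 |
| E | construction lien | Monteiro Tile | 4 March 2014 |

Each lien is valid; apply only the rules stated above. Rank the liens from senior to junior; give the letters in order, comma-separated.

Effective dates after the stated exceptions: D was recorded within the 20-day window, so its effective date is the deed date 25 August 2015.
By effective date: E (4 March 2014), C (30 May 2014), B (14 November 2014), A (11 July 2015), D (25 August 2015).
E is senior to A before the subordination, so the two trade places.

A, C, B, E, D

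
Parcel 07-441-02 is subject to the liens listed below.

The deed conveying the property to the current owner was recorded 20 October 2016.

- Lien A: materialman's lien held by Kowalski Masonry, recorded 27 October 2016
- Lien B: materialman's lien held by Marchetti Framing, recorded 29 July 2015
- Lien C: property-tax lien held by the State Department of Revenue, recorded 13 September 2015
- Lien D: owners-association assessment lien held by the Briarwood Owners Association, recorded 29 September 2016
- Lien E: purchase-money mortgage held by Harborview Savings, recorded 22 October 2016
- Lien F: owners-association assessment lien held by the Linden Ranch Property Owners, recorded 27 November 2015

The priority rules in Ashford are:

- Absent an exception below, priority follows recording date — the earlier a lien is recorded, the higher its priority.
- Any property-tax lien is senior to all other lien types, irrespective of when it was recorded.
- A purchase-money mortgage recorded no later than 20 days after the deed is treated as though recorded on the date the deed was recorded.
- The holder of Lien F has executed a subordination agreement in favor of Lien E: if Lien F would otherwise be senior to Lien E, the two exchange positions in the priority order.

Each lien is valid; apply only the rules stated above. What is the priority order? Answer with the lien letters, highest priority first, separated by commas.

C, B, E, D, F, A

Effective dates after the stated exceptions: E was recorded within the 20-day window, so its effective date is the deed date 20 October 2016.
C is a property-tax lien and takes priority over every other lien.
Ordering the rest by effective date: B (29 July 2015), F (27 November 2015), D (29 September 2016), E (20 October 2016), A (27 October 2016).
F would otherwise be senior to E, so under the subordination agreement F and E exchange positions.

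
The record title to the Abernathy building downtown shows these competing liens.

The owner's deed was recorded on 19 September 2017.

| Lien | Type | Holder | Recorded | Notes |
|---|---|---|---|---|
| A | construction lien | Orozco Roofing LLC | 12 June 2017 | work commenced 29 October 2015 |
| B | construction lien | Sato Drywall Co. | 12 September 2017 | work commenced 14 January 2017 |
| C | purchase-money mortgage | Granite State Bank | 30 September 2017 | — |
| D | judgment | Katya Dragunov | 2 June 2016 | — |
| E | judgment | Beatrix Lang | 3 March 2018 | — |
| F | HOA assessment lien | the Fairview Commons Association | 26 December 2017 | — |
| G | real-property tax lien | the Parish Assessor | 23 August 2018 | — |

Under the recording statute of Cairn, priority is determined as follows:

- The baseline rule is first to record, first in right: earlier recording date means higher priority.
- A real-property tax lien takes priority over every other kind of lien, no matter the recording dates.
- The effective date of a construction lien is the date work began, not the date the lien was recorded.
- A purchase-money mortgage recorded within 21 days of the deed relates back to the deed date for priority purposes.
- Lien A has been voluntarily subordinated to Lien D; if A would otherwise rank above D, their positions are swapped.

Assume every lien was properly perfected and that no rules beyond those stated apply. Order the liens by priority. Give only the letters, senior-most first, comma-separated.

G, D, A, B, C, F, E

Effective dates: A is treated as recorded 29 October 2015, the work-commencement date; B relates back to 14 January 2017 (work commenced); C relates back to the deed date 19 September 2017.
As a real-property tax lien, G is senior to every other lien.
Ordering the rest by effective date: A (29 October 2015), D (2 June 2016), B (14 January 2017), C (19 September 2017), F (26 December 2017), E (3 March 2018).
The subordination applies — A was senior to D — so A and D swap.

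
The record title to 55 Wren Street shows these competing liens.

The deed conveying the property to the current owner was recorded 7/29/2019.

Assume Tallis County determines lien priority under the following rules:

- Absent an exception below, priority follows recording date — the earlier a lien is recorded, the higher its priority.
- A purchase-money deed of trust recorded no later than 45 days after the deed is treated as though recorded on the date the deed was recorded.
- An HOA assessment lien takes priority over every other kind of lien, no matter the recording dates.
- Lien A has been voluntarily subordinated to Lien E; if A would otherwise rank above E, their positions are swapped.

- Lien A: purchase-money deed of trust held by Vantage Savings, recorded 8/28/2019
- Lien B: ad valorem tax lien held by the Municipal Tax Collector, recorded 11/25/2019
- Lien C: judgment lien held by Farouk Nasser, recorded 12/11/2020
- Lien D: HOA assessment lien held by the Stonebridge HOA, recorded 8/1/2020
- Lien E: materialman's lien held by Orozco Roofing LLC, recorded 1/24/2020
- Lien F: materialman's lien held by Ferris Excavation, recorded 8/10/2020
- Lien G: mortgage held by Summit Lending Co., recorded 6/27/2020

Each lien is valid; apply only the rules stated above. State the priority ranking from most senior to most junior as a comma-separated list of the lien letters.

D, E, B, A, G, F, C

First, effective dates: A was recorded within the 45-day window, so its effective date is the deed date 7/29/2019.
As an HOA assessment lien, D is senior to every other lien.
Among the remaining liens, by effective date: A (7/29/2019), B (11/25/2019), E (1/24/2020), G (6/27/2020), F (8/10/2020), C (12/11/2020).
A would otherwise be senior to E, so under the subordination agreement A and E exchange positions.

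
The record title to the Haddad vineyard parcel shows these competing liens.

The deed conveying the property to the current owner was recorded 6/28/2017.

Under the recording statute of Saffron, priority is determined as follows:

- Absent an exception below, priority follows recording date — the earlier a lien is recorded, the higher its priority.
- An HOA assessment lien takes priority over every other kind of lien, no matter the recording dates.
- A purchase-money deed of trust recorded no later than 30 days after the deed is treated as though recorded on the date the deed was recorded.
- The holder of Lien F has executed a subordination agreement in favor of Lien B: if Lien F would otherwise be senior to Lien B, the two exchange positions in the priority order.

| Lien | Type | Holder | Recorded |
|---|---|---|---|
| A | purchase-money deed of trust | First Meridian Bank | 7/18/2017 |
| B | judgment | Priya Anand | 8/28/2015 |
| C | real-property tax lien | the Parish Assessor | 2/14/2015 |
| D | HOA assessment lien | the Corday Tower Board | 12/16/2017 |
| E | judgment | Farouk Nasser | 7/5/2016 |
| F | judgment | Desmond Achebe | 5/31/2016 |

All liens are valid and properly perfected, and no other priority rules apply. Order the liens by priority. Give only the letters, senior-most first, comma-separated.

D, C, B, F, E, A

Effective dates: A's effective date is the deed date, 6/28/2017.
As an HOA assessment lien, D is senior to every other lien.
Among the remaining liens, by effective date: C (2/14/2015), B (8/28/2015), F (5/31/2016), E (7/5/2016), A (6/28/2017).
F is already junior to B, so the subordination agreement changes nothing.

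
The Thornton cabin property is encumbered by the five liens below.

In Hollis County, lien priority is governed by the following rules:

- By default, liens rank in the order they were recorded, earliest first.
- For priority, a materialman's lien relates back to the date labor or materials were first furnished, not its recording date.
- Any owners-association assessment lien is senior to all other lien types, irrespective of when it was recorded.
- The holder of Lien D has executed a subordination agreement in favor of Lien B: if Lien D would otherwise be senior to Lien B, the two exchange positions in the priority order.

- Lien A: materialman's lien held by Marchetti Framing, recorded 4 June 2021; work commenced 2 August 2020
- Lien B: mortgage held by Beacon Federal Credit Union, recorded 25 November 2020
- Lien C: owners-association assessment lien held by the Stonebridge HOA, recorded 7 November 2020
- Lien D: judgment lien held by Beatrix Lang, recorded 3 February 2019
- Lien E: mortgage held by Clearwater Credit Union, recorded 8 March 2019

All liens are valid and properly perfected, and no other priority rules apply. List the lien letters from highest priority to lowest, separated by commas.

C, B, E, A, D

First, effective dates: A's effective date is 2 August 2020, when work began.
C is an owners-association assessment lien and takes priority over every other lien.
Ordering the rest by effective date: D (3 February 2019), E (8 March 2019), A (2 August 2020), B (25 November 2020).
Because D would otherwise rank above B, the subordination swaps them.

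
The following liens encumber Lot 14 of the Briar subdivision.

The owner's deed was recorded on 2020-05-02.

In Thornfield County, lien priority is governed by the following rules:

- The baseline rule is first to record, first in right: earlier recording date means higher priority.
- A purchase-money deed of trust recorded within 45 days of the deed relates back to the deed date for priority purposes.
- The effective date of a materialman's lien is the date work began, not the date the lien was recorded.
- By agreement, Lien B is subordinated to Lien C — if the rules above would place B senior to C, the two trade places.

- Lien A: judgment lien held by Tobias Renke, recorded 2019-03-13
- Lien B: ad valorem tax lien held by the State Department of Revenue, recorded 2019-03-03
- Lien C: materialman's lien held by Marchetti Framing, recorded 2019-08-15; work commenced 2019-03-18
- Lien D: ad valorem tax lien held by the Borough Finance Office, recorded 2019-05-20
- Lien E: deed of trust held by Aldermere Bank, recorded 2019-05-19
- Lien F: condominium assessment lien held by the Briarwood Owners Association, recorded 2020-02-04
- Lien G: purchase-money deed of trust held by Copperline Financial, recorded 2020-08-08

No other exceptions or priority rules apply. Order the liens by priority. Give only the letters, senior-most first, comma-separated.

C, A, B, E, D, F, G

Adjusting effective dates: C relates back to 2019-03-18 (work commenced); G was recorded 98 days after the deed, outside the 45-day window, so it keeps its recording date.
By effective date: B (2019-03-03), A (2019-03-13), C (2019-03-18), E (2019-05-19), D (2019-05-20), F (2020-02-04), G (2020-08-08).
B is senior to C before the subordination, so the two trade places.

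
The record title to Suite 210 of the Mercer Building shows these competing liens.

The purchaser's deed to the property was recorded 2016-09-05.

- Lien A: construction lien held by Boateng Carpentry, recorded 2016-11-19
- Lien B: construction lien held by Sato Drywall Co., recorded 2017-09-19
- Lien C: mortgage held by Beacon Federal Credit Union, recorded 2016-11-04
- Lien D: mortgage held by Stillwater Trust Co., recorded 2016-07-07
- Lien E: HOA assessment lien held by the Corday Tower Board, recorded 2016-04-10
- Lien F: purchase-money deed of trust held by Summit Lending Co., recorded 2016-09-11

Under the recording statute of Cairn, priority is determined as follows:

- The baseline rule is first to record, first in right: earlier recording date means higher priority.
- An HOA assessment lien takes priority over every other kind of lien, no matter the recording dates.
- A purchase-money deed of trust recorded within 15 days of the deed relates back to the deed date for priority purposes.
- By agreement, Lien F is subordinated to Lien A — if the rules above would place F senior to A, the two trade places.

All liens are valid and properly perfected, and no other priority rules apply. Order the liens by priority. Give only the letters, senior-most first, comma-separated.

E, D, A, C, F, B

First, effective dates: F was recorded within the 15-day window, so its effective date is the deed date 2016-09-05.
As an HOA assessment lien, E is senior to every other lien.
Among the remaining liens, by effective date: D (2016-07-07), F (2016-09-05), C (2016-11-04), A (2016-11-19), B (2017-09-19).
The subordination applies — F was senior to A — so F and A swap.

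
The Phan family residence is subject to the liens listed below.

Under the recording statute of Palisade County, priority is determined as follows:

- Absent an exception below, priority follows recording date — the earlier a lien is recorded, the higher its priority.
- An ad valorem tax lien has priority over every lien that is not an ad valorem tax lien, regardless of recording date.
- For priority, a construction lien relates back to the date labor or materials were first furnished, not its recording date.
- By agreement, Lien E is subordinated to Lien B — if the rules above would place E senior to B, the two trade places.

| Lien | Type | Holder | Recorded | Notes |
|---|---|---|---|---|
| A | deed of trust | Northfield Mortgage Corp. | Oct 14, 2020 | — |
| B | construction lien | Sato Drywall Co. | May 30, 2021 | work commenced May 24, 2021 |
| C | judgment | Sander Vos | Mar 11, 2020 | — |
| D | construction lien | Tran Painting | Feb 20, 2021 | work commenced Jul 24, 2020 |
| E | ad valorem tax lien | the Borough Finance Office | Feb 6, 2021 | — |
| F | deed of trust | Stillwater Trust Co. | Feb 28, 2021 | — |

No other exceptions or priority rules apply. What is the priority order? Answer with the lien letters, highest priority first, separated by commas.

Effective dates: B is treated as recorded May 24, 2021, the work-commencement date; D's effective date is Jul 24, 2020, when work began.
As an ad valorem tax lien, E is senior to every other lien.
Among the remaining liens, by effective date: C (Mar 11, 2020), D (Jul 24, 2020), A (Oct 14, 2020), F (Feb 28, 2021), B (May 24, 2021).
Because E would otherwise rank above B, the subordination swaps them.

B, C, D, A, F, E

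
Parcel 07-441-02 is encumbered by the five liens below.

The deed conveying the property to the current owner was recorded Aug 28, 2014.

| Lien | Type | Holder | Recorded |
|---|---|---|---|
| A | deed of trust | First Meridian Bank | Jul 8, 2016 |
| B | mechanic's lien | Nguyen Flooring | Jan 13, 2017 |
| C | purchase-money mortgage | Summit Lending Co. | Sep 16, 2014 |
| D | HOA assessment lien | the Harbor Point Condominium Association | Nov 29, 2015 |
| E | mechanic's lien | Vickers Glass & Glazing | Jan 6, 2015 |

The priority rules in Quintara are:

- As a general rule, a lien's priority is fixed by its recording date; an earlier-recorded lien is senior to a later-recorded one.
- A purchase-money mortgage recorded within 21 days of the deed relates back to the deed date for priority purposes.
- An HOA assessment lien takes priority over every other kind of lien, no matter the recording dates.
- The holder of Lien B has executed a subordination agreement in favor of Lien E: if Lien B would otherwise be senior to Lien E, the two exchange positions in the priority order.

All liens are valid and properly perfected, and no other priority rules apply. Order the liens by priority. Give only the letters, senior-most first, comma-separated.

Effective dates after the stated exceptions: C was recorded within the 21-day window, so its effective date is the deed date Aug 28, 2014.
D is an HOA assessment lien and takes priority over every other lien.
Ordering the rest by effective date: C (Aug 28, 2014), E (Jan 6, 2015), A (Jul 8, 2016), B (Jan 13, 2017).
B already ranks below E; the subordination has no effect.

D, C, E, A, B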